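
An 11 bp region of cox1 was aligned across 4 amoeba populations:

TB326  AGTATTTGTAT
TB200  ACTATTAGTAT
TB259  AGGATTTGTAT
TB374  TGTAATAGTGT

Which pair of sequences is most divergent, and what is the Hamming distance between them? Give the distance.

5

Pairwise Hamming distances:
  TB326 vs TB200: 2
  TB326 vs TB259: 1
  TB326 vs TB374: 4
  TB200 vs TB259: 3
  TB200 vs TB374: 4
  TB259 vs TB374: 5
The largest is 5, between TB259 and TB374.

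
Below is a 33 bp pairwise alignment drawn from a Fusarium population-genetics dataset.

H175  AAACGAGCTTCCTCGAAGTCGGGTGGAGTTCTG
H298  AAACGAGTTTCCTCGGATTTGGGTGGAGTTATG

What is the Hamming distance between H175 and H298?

Differing sites — 8:C/T; 16:A/G; 18:G/T; 20:C/T; 31:C/A.
That gives 5 mismatches out of 33 aligned sites, so the Hamming distance is 5.

5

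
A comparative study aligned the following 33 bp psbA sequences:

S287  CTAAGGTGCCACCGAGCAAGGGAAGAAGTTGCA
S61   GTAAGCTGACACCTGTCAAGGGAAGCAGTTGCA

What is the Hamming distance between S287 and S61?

Mismatches occur at site 1 (C/G), site 6 (G/C), site 9 (C/A), site 14 (G/T), site 15 (A/G), site 16 (G/T), site 26 (A/C).
That gives 7 mismatches out of 33 aligned sites, so the Hamming distance is 7.

7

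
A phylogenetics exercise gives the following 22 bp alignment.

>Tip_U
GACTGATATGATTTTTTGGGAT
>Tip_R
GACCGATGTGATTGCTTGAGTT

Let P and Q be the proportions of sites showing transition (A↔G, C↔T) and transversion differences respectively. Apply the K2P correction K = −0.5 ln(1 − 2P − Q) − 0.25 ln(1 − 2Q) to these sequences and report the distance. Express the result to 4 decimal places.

0.3532

Differing sites — 4:T/C (Ti); 8:A/G (Ti); 14:T/G (Tv); 15:T/C (Ti); 19:G/A (Ti); 21:A/T (Tv).
Of the 6 differences, 4 transitions and 2 transversions over 22 sites: P = 4/22 = 0.181818, Q = 2/22 = 0.090909.
d = −0.5·ln(0.545455) − 0.25·ln(0.818182) = −0.5·(-0.606135) − 0.25·(-0.200670) = 0.3532.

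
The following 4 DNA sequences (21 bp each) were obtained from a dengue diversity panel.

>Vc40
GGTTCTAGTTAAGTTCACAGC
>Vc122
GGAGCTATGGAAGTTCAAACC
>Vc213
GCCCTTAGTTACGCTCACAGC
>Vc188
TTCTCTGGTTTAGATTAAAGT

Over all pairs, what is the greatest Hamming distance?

13

Pairwise Hamming distances:
  Vc40 vs Vc122: 7
  Vc40 vs Vc213: 6
  Vc40 vs Vc188: 9
  Vc122 vs Vc213: 11
  Vc122 vs Vc188: 13
  Vc213 vs Vc188: 11
The largest is 13, between Vc122 and Vc188.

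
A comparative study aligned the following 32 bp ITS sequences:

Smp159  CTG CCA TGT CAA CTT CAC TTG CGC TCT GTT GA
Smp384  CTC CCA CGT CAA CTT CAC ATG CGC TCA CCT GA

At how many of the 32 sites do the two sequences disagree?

6

The sequences differ at positions 3 (G/C), 7 (T/C), 19 (T/A), 27 (T/A), 28 (G/C), 29 (T/C).
That gives 6 mismatches out of 32 aligned sites, so the Hamming distance is 6.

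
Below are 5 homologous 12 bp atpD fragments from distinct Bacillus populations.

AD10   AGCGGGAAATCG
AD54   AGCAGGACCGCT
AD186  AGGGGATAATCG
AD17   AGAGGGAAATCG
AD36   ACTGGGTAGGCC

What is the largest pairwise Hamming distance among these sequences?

8

Pairwise Hamming distances:
  AD10 vs AD54: 5
  AD10 vs AD186: 3
  AD10 vs AD17: 1
  AD10 vs AD36: 6
  AD54 vs AD186: 8
  AD54 vs AD17: 6
  AD54 vs AD36: 7
  AD186 vs AD17: 3
  AD186 vs AD36: 6
  AD17 vs AD36: 6
The largest is 8, between AD54 and AD186.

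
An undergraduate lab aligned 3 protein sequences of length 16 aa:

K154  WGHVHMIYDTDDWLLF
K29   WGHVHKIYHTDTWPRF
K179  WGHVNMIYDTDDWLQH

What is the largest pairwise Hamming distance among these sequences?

Pairwise Hamming distances:
  K154 vs K29: 5
  K154 vs K179: 3
  K29 vs K179: 7
The largest is 7, between K29 and K179.

7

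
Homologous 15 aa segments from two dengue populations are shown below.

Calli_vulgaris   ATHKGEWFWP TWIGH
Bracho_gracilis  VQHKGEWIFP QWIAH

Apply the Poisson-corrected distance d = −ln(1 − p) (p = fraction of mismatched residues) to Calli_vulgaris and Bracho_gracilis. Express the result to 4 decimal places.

0.5108

The sequences differ at positions 1 (A/V), 2 (T/Q), 8 (F/I), 9 (W/F), 11 (T/Q), 14 (G/A).
p = 6/15 = 0.400000.
d = −ln(1 − 0.400000) = −ln(0.600000) = 0.5108.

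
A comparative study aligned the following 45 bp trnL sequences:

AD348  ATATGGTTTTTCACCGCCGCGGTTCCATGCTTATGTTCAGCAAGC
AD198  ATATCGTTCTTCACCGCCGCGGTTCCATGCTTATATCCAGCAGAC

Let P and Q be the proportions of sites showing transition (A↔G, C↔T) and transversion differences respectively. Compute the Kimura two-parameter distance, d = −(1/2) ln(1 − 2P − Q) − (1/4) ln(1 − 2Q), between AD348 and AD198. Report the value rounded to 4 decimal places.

Mismatches occur at site 5 (G→C, transversion), site 9 (T→C, transition), site 35 (G→A, transition), site 37 (T→C, transition), site 43 (A→G, transition), site 44 (G→A, transition).
Of the 6 differences, 5 transitions and 1 transversion over 45 sites: P = 5/45 = 0.111111, Q = 1/45 = 0.022222.
d = −0.5·ln(0.755556) − 0.25·ln(0.955556) = −0.5·(-0.280301) − 0.25·(-0.045462) = 0.1515.

0.1515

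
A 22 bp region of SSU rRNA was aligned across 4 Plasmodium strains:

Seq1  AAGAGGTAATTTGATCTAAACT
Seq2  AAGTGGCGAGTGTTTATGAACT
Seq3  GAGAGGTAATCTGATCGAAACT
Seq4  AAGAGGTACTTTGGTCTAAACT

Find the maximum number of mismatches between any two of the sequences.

12

Pairwise Hamming distances:
  Seq1 vs Seq2: 9
  Seq1 vs Seq3: 3
  Seq1 vs Seq4: 2
  Seq2 vs Seq3: 12
  Seq2 vs Seq4: 10
  Seq3 vs Seq4: 5
The largest is 12, between Seq2 and Seq3.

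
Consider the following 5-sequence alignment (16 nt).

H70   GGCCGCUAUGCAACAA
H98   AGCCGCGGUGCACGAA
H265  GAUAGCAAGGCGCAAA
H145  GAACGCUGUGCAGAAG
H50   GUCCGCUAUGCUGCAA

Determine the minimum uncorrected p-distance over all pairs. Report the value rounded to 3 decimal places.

Pairwise Hamming distances:
  H70 vs H98: 5
  H70 vs H265: 8
  H70 vs H145: 6
  H70 vs H50: 3
  H98 vs H265: 9
  H98 vs H145: 7
  H98 vs H50: 7
  H265 vs H145: 8
  H265 vs H50: 8
  H145 vs H50: 6
The smallest is 3 mismatches, between H70 and H50; p = 3/16 = 0.188.

0.188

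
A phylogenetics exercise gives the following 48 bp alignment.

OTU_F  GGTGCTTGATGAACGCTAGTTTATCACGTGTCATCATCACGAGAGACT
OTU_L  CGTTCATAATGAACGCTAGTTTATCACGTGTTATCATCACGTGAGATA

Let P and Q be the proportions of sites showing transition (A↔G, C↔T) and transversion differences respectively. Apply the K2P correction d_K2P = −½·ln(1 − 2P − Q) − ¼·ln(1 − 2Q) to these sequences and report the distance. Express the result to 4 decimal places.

0.1885

The sequences differ at positions 1 (G/C, transversion), 4 (G/T, transversion), 6 (T/A, transversion), 8 (G/A, transition), 32 (C/T, transition), 42 (A/T, transversion), 47 (C/T, transition), 48 (T/A, transversion).
Of the 8 differences, 3 transitions and 5 transversions over 48 sites: P = 3/48 = 0.062500, Q = 5/48 = 0.104167.
d = −0.5·ln(0.770833) − 0.25·ln(0.791666) = −0.5·(-0.260284) − 0.25·(-0.233616) = 0.1885.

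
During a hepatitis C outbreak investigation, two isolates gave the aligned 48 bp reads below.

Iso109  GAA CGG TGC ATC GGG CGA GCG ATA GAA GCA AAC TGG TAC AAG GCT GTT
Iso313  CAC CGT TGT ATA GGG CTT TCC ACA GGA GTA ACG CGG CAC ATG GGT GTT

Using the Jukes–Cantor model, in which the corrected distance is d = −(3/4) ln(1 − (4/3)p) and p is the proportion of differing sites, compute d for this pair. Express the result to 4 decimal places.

Differing sites — 1:G/C; 3:A/C; 6:G/T; 9:C/T; 12:C/A; 17:G/T; 18:A/T; 19:G/T; 21:G/C; 23:T/C; 26:A/G; 29:C/T; 32:A/C; 33:C/G; 34:T/C; 37:T/C; 41:A/T; 44:C/G.
p = 18/48 = 0.375000.
d = −0.75 · ln(1 − (4/3)·0.375000) = −0.75 · ln(0.500000) = −0.75 · (-0.693147) = 0.5199.

0.5199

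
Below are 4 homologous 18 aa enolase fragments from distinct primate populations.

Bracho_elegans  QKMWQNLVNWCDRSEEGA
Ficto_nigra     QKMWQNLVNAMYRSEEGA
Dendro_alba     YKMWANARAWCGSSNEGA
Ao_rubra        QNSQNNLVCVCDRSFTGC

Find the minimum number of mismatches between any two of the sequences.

3

Pairwise Hamming distances:
  Bracho_elegans vs Ficto_nigra: 3
  Bracho_elegans vs Dendro_alba: 8
  Bracho_elegans vs Ao_rubra: 9
  Ficto_nigra vs Dendro_alba: 10
  Ficto_nigra vs Ao_rubra: 11
  Dendro_alba vs Ao_rubra: 14
The smallest is 3, between Bracho_elegans and Ficto_nigra.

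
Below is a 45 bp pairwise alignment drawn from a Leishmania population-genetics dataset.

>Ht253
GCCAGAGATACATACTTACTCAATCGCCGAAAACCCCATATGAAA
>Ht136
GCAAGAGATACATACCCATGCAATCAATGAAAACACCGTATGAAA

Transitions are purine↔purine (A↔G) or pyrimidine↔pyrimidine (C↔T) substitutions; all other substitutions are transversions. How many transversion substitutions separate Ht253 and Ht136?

The sequences differ at positions 3 (C/A, transversion), 16 (T/C, transition), 17 (T/C, transition), 19 (C/T, transition), 20 (T/G, transversion), 26 (G/A, transition), 27 (C/A, transversion), 28 (C/T, transition), 35 (C/A, transversion), 38 (A/G, transition).
Of the 10 differences, 6 transitions and 4 transversions, so the answer is 4.

4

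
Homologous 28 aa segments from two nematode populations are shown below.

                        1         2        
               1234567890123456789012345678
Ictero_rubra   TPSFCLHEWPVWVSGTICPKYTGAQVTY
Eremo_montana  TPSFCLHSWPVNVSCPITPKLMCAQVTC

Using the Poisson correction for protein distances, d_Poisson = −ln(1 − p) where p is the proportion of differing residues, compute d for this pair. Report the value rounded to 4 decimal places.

Mismatches occur at site 8 (E↔S), site 12 (W↔N), site 15 (G↔C), site 16 (T↔P), site 18 (C↔T), site 21 (Y↔L), site 22 (T↔M), site 23 (G↔C), site 28 (Y↔C).
p = 9/28 = 0.321429.
d = −ln(1 − 0.321429) = −ln(0.678571) = 0.3878.

0.3878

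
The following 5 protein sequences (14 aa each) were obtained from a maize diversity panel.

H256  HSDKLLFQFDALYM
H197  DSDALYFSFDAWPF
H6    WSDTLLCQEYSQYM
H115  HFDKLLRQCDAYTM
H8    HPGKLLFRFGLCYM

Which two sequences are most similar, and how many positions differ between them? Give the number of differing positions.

5

Pairwise Hamming distances:
  H256 vs H197: 7
  H256 vs H6: 7
  H256 vs H115: 5
  H256 vs H8: 6
  H197 vs H6: 11
  H197 vs H115: 10
  H197 vs H8: 11
  H6 vs H115: 9
  H6 vs H8: 10
  H115 vs H8: 9
The smallest is 5, between H256 and H115.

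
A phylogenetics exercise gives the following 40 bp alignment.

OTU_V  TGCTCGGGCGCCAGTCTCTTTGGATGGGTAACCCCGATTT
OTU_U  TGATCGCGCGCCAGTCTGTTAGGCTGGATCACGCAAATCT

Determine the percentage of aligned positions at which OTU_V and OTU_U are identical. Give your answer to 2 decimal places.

Mismatches occur at site 3 (C→A), site 7 (G→C), site 18 (C→G), site 21 (T→A), site 24 (A→C), site 28 (G→A), site 30 (A→C), site 33 (C→G), site 35 (C→A), site 36 (G→A), site 39 (T→C).
29 of the 40 sites match, so the percent identity is 29/40 × 100 = 72.50%.

72.50%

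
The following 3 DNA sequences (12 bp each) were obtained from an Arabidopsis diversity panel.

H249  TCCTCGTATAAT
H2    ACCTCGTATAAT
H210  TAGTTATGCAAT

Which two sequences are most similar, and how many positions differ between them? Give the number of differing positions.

1

Pairwise Hamming distances:
  H249 vs H2: 1
  H249 vs H210: 6
  H2 vs H210: 7
The smallest is 1, between H249 and H2.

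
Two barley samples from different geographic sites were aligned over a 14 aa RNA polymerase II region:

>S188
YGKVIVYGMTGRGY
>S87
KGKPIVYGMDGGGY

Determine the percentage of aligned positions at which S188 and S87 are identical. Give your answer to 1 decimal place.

71.4%

Differing sites — 1:Y/K; 4:V/P; 10:T/D; 12:R/G.
10 of the 14 sites match, so the percent identity is 10/14 × 100 = 71.4%.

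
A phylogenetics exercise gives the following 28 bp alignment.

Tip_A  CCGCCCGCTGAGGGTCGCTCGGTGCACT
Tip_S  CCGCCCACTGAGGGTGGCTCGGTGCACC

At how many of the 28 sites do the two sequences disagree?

3

Mismatches occur at site 7 (G↔A), site 16 (C↔G), site 28 (T↔C).
That gives 3 mismatches out of 28 aligned sites, so the Hamming distance is 3.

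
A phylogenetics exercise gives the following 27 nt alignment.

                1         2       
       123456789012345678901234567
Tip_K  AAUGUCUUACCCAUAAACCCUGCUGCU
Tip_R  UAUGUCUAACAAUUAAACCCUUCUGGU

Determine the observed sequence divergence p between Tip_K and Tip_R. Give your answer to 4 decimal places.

0.2593

Differing sites — 1:A/U; 8:U/A; 11:C/A; 12:C/A; 13:A/U; 22:G/U; 26:C/G.
There are 7 differences over 27 sites, so p = 7/27 = 0.2593.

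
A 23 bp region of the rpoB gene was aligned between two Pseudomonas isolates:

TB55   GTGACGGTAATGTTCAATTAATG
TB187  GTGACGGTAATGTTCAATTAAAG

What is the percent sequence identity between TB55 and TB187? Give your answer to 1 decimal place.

A single mismatch occurs at site 22 (T/A).
22 of the 23 sites match, so the percent identity is 22/23 × 100 = 95.7%.

95.7%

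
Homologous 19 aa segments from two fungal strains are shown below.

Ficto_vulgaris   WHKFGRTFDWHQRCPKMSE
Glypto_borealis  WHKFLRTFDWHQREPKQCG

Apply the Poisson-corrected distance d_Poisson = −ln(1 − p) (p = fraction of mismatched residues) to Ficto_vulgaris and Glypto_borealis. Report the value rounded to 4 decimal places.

0.3054

Differing sites — 5:G/L; 14:C/E; 17:M/Q; 18:S/C; 19:E/G.
p = 5/19 = 0.263158.
d = −ln(1 − 0.263158) = −ln(0.736842) = 0.3054.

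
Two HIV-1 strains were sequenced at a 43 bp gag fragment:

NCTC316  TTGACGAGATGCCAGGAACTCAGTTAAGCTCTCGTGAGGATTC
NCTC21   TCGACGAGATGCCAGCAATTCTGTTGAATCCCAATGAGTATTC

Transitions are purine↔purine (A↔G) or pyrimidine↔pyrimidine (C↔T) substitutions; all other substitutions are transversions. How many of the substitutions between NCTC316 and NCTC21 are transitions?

Mismatches occur at site 2 (T→C, transition), site 16 (G→C, transversion), site 19 (C→T, transition), site 22 (A→T, transversion), site 26 (A→G, transition), site 28 (G→A, transition), site 29 (C→T, transition), site 30 (T→C, transition), site 32 (T→C, transition), site 33 (C→A, transversion), site 34 (G→A, transition), site 39 (G→T, transversion).
Of the 12 differences, 8 transitions and 4 transversions, so the answer is 8.

8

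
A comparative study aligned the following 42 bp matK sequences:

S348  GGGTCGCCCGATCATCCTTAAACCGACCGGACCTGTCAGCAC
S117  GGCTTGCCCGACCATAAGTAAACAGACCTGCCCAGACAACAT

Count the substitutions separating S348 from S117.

Mismatches occur at site 3 (G↔C), site 5 (C↔T), site 12 (T↔C), site 16 (C↔A), site 17 (C↔A), site 18 (T↔G), site 24 (C↔A), site 29 (G↔T), site 31 (A↔C), site 34 (T↔A), site 36 (T↔A), site 39 (G↔A), site 42 (C↔T).
That gives 13 mismatches out of 42 aligned sites, so the Hamming distance is 13.

13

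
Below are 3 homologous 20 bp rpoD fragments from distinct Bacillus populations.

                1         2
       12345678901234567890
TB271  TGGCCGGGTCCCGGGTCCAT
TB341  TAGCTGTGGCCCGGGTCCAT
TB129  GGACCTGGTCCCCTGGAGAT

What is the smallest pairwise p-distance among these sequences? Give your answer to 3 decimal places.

0.200

Pairwise Hamming distances:
  TB271 vs TB341: 4
  TB271 vs TB129: 8
  TB341 vs TB129: 12
The smallest is 4 mismatches, between TB271 and TB341; p = 4/20 = 0.200.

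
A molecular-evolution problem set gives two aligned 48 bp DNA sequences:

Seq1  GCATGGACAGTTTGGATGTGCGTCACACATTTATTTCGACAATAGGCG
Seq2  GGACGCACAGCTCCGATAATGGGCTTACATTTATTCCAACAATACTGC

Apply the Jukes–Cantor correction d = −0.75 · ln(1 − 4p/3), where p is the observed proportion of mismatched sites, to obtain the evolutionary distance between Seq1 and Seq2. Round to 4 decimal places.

The sequences differ at positions 2 (C/G), 4 (T/C), 6 (G/C), 11 (T/C), 13 (T/C), 14 (G/C), 18 (G/A), 19 (T/A), 20 (G/T), 21 (C/G), 23 (T/G), 25 (A/T), 26 (C/T), 36 (T/C), 38 (G/A), 45 (G/C), 46 (G/T), 47 (C/G), 48 (G/C).
p = 19/48 = 0.395833.
d = −0.75 · ln(1 − (4/3)·0.395833) = −0.75 · ln(0.472223) = −0.75 · (-0.750304) = 0.5627.

0.5627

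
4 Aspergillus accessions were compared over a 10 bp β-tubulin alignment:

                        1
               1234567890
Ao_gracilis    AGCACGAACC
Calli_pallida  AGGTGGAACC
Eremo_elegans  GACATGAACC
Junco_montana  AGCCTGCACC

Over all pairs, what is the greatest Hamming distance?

5

Pairwise Hamming distances:
  Ao_gracilis vs Calli_pallida: 3
  Ao_gracilis vs Eremo_elegans: 3
  Ao_gracilis vs Junco_montana: 3
  Calli_pallida vs Eremo_elegans: 5
  Calli_pallida vs Junco_montana: 4
  Eremo_elegans vs Junco_montana: 4
The largest is 5, between Calli_pallida and Eremo_elegans.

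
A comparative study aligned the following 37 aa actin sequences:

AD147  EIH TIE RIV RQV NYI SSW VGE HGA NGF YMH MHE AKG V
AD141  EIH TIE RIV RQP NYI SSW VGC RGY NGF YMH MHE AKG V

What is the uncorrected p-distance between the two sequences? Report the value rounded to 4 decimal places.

0.1081

The sequences differ at positions 12 (V/P), 21 (E/C), 22 (H/R), 24 (A/Y).
There are 4 differences over 37 sites, so p = 4/37 = 0.1081.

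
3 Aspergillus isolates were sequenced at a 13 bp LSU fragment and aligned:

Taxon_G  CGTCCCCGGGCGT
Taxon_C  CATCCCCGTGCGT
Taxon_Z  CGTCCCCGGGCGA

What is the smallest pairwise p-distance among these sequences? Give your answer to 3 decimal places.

Pairwise Hamming distances:
  Taxon_G vs Taxon_C: 2
  Taxon_G vs Taxon_Z: 1
  Taxon_C vs Taxon_Z: 3
The smallest is 1 mismatch, between Taxon_G and Taxon_Z; p = 1/13 = 0.077.

0.077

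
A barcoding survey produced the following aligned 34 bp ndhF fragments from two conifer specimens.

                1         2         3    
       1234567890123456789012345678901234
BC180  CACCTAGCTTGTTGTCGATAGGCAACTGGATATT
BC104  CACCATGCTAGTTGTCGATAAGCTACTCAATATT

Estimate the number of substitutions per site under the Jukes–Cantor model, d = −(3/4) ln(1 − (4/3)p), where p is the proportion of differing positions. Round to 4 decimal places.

The sequences differ at positions 5 (T/A), 6 (A/T), 10 (T/A), 21 (G/A), 24 (A/T), 28 (G/C), 29 (G/A).
p = 7/34 = 0.205882.
d = −0.75 · ln(1 − (4/3)·0.205882) = −0.75 · ln(0.725491) = −0.75 · (-0.320907) = 0.2407.

0.2407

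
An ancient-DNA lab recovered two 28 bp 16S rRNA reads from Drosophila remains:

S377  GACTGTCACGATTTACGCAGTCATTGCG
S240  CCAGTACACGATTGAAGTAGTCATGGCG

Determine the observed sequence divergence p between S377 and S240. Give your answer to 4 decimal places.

The sequences differ at positions 1 (G/C), 2 (A/C), 3 (C/A), 4 (T/G), 5 (G/T), 6 (T/A), 14 (T/G), 16 (C/A), 18 (C/T), 25 (T/G).
There are 10 differences over 28 sites, so p = 10/28 = 0.3571.

0.3571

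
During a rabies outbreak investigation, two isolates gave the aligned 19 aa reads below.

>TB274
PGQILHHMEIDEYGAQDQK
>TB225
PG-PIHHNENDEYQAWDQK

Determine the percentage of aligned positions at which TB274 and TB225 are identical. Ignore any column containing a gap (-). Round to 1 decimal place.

Excluding the 1 gap column leaves 18 comparable sites.
Differing sites — 4:I/P; 5:L/I; 8:M/N; 10:I/N; 14:G/Q; 16:Q/W.
12 of the 18 comparable sites match, so the percent identity is 12/18 × 100 = 66.7%.

66.7%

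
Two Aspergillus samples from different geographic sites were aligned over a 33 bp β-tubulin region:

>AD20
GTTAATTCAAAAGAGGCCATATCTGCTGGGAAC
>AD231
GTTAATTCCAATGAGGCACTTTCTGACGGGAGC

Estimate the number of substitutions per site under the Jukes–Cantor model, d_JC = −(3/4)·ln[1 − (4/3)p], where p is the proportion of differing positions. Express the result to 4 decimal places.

0.2928

Differing sites — 9:A/C; 12:A/T; 18:C/A; 19:A/C; 21:A/T; 26:C/A; 27:T/C; 32:A/G.
p = 8/33 = 0.242424.
d = −0.75 · ln(1 − (4/3)·0.242424) = −0.75 · ln(0.676768) = −0.75 · (-0.390427) = 0.2928.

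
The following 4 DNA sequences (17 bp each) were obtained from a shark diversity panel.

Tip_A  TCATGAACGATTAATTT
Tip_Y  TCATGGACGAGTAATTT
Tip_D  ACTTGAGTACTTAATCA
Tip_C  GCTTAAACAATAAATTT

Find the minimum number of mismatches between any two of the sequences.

Pairwise Hamming distances:
  Tip_A vs Tip_Y: 2
  Tip_A vs Tip_D: 8
  Tip_A vs Tip_C: 5
  Tip_Y vs Tip_D: 10
  Tip_Y vs Tip_C: 7
  Tip_D vs Tip_C: 8
The smallest is 2, between Tip_A and Tip_Y.

2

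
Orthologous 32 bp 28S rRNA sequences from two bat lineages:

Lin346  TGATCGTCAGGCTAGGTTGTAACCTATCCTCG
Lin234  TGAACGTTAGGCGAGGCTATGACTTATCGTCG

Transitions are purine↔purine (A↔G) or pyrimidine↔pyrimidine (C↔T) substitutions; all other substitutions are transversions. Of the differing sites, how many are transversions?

Differing sites — 4:T/A (Tv); 8:C/T (Ti); 13:T/G (Tv); 17:T/C (Ti); 19:G/A (Ti); 21:A/G (Ti); 24:C/T (Ti); 29:C/G (Tv).
Of the 8 differences, 5 transitions and 3 transversions, so the answer is 3.

3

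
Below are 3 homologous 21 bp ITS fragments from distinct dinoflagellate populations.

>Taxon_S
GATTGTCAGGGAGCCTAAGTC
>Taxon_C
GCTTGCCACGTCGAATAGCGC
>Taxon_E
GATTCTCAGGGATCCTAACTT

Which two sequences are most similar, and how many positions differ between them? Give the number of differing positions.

4

Pairwise Hamming distances:
  Taxon_S vs Taxon_C: 10
  Taxon_S vs Taxon_E: 4
  Taxon_C vs Taxon_E: 12
The smallest is 4, between Taxon_S and Taxon_E.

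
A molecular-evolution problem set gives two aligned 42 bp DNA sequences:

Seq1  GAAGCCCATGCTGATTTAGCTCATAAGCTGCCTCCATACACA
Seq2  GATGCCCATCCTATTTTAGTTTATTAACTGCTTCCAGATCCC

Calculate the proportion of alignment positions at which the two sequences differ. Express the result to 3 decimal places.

0.310

Differing sites — 3:A/T; 10:G/C; 13:G/A; 14:A/T; 20:C/T; 22:C/T; 25:A/T; 27:G/A; 32:C/T; 37:T/G; 39:C/T; 40:A/C; 42:A/C.
There are 13 differences over 42 sites, so p = 13/42 = 0.310.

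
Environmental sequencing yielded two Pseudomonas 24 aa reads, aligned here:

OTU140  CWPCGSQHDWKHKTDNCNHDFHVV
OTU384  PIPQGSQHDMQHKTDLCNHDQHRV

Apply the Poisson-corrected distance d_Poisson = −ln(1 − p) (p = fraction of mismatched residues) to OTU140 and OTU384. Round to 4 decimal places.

The sequences differ at positions 1 (C/P), 2 (W/I), 4 (C/Q), 10 (W/M), 11 (K/Q), 16 (N/L), 21 (F/Q), 23 (V/R).
p = 8/24 = 0.333333.
d = −ln(1 − 0.333333) = −ln(0.666667) = 0.4055.

0.4055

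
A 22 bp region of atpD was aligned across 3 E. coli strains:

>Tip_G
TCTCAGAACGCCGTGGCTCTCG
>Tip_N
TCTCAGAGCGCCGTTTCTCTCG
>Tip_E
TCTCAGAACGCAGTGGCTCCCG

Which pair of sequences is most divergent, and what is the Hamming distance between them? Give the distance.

5

Pairwise Hamming distances:
  Tip_G vs Tip_N: 3
  Tip_G vs Tip_E: 2
  Tip_N vs Tip_E: 5
The largest is 5, between Tip_N and Tip_E.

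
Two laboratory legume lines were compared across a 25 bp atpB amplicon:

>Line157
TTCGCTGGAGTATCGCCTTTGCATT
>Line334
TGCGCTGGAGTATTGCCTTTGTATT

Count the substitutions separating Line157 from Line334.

3

Mismatches occur at site 2 (T→G), site 14 (C→T), site 22 (C→T).
That gives 3 mismatches out of 25 aligned sites, so the Hamming distance is 3.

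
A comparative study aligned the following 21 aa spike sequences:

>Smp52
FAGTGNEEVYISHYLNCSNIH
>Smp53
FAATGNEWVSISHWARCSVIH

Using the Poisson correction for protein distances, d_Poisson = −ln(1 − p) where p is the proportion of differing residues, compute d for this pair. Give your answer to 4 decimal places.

0.4055

The sequences differ at positions 3 (G/A), 8 (E/W), 10 (Y/S), 14 (Y/W), 15 (L/A), 16 (N/R), 19 (N/V).
p = 7/21 = 0.333333.
d = −ln(1 − 0.333333) = −ln(0.666667) = 0.4055.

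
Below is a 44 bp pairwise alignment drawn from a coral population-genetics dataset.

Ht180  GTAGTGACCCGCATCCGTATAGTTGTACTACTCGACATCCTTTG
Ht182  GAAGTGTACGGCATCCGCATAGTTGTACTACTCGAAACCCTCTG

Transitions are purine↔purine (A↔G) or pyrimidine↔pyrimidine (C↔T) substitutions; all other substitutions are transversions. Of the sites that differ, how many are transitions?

3

Mismatches occur at site 2 (T→A, transversion), site 7 (A→T, transversion), site 8 (C→A, transversion), site 10 (C→G, transversion), site 18 (T→C, transition), site 36 (C→A, transversion), site 38 (T→C, transition), site 42 (T→C, transition).
Of the 8 differences, 3 transitions and 5 transversions, so the answer is 3.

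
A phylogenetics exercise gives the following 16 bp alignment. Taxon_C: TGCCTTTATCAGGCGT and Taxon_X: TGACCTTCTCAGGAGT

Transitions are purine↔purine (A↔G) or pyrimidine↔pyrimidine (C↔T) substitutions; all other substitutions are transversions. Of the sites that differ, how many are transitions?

Mismatches occur at site 3 (C→A, transversion), site 5 (T→C, transition), site 8 (A→C, transversion), site 14 (C→A, transversion).
Of the 4 differences, 1 transition and 3 transversions, so the answer is 1.

1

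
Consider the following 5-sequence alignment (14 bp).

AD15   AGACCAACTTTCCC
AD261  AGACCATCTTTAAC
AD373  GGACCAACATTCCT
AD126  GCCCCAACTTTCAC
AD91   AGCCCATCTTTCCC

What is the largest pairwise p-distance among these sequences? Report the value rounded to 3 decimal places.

0.429

Pairwise Hamming distances:
  AD15 vs AD261: 3
  AD15 vs AD373: 3
  AD15 vs AD126: 4
  AD15 vs AD91: 2
  AD261 vs AD373: 6
  AD261 vs AD126: 5
  AD261 vs AD91: 3
  AD373 vs AD126: 5
  AD373 vs AD91: 5
  AD126 vs AD91: 4
The largest is 6 mismatches, between AD261 and AD373; p = 6/14 = 0.429.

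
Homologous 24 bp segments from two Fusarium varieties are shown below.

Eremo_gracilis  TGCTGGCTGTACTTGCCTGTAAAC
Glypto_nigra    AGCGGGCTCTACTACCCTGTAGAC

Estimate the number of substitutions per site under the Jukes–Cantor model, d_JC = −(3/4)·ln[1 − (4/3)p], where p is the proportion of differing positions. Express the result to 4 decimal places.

0.3041

Differing sites — 1:T/A; 4:T/G; 9:G/C; 14:T/A; 15:G/C; 22:A/G.
p = 6/24 = 0.250000.
d = −0.75 · ln(1 − (4/3)·0.250000) = −0.75 · ln(0.666667) = −0.75 · (-0.405465) = 0.3041.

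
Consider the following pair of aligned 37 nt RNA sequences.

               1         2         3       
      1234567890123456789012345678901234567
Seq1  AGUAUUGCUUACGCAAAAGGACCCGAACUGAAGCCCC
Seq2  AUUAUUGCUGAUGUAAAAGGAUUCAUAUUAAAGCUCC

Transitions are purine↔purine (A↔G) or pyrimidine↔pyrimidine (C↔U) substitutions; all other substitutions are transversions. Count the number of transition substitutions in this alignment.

Differing sites — 2:G/U (Tv); 10:U/G (Tv); 12:C/U (Ti); 14:C/U (Ti); 22:C/U (Ti); 23:C/U (Ti); 25:G/A (Ti); 26:A/U (Tv); 28:C/U (Ti); 30:G/A (Ti); 35:C/U (Ti).
Of the 11 differences, 8 transitions and 3 transversions, so the answer is 8.

8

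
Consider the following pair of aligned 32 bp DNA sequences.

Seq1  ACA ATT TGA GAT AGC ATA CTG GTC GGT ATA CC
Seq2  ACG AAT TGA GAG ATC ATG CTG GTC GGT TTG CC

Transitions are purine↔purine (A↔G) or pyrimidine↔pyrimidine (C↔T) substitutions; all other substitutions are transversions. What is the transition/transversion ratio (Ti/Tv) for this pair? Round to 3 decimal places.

0.750

Differing sites — 3:A/G (Ti); 5:T/A (Tv); 12:T/G (Tv); 14:G/T (Tv); 18:A/G (Ti); 28:A/T (Tv); 30:A/G (Ti).
Of the 7 differences, 3 transitions and 4 transversions, so Ti/Tv = 3/4 = 0.750.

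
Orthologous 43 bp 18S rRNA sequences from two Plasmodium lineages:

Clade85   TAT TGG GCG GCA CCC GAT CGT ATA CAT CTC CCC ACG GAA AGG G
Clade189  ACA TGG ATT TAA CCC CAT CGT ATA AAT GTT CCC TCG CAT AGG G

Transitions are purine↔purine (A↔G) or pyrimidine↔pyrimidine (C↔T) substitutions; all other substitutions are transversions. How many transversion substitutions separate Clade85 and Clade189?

12

The sequences differ at positions 1 (T/A, transversion), 2 (A/C, transversion), 3 (T/A, transversion), 7 (G/A, transition), 8 (C/T, transition), 9 (G/T, transversion), 10 (G/T, transversion), 11 (C/A, transversion), 16 (G/C, transversion), 25 (C/A, transversion), 28 (C/G, transversion), 30 (C/T, transition), 34 (A/T, transversion), 37 (G/C, transversion), 39 (A/T, transversion).
Of the 15 differences, 3 transitions and 12 transversions, so the answer is 12.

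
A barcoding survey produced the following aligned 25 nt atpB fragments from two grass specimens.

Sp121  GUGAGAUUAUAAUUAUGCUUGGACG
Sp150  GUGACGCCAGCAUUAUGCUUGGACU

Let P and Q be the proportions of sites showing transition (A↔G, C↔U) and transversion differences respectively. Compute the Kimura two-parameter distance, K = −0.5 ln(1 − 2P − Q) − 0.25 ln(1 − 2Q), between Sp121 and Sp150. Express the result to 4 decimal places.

0.3518

Differing sites — 5:G/C (Tv); 6:A/G (Ti); 7:U/C (Ti); 8:U/C (Ti); 10:U/G (Tv); 11:A/C (Tv); 25:G/U (Tv).
Of the 7 differences, 3 transitions and 4 transversions over 25 sites: P = 3/25 = 0.120000, Q = 4/25 = 0.160000.
d = −0.5·ln(0.600000) − 0.25·ln(0.680000) = −0.5·(-0.510826) − 0.25·(-0.385662) = 0.3518.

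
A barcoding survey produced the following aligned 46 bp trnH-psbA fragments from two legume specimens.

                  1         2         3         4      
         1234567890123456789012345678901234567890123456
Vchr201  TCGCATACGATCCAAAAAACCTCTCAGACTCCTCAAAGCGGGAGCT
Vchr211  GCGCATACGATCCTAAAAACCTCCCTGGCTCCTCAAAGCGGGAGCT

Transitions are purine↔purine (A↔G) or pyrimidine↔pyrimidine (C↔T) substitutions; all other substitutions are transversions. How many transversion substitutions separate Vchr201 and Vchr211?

3

Differing sites — 1:T/G (Tv); 14:A/T (Tv); 24:T/C (Ti); 26:A/T (Tv); 28:A/G (Ti).
Of the 5 differences, 2 transitions and 3 transversions, so the answer is 3.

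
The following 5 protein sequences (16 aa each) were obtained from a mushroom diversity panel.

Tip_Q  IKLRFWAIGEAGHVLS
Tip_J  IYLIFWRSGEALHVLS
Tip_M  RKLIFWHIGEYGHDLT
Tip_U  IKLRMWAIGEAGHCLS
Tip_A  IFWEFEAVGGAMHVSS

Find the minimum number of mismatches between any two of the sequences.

Pairwise Hamming distances:
  Tip_Q vs Tip_J: 5
  Tip_Q vs Tip_M: 6
  Tip_Q vs Tip_U: 2
  Tip_Q vs Tip_A: 8
  Tip_J vs Tip_M: 8
  Tip_J vs Tip_U: 7
  Tip_J vs Tip_A: 9
  Tip_M vs Tip_U: 7
  Tip_M vs Tip_A: 13
  Tip_U vs Tip_A: 10
The smallest is 2, between Tip_Q and Tip_U.

2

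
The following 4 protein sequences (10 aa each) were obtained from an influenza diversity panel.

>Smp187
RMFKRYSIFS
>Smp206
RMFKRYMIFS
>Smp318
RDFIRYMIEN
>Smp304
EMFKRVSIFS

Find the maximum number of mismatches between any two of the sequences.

Pairwise Hamming distances:
  Smp187 vs Smp206: 1
  Smp187 vs Smp318: 5
  Smp187 vs Smp304: 2
  Smp206 vs Smp318: 4
  Smp206 vs Smp304: 3
  Smp318 vs Smp304: 7
The largest is 7, between Smp318 and Smp304.

7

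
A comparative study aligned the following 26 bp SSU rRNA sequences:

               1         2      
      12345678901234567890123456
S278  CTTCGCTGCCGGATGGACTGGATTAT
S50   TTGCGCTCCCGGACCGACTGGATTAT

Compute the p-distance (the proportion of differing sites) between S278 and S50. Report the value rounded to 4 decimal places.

0.1923

Differing sites — 1:C/T; 3:T/G; 8:G/C; 14:T/C; 15:G/C.
There are 5 differences over 26 sites, so p = 5/26 = 0.1923.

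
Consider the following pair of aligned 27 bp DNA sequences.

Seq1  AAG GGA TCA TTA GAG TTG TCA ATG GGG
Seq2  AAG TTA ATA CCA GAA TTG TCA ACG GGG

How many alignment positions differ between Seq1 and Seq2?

Mismatches occur at site 4 (G↔T), site 5 (G↔T), site 7 (T↔A), site 8 (C↔T), site 10 (T↔C), site 11 (T↔C), site 15 (G↔A), site 23 (T↔C).
That gives 8 mismatches out of 27 aligned sites, so the Hamming distance is 8.

8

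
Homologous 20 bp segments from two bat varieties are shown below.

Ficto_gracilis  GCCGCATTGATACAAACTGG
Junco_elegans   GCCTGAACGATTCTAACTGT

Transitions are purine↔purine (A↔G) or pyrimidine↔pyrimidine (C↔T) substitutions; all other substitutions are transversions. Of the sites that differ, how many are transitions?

1

Mismatches occur at site 4 (G/T, transversion), site 5 (C/G, transversion), site 7 (T/A, transversion), site 8 (T/C, transition), site 12 (A/T, transversion), site 14 (A/T, transversion), site 20 (G/T, transversion).
Of the 7 differences, 1 transition and 6 transversions, so the answer is 1.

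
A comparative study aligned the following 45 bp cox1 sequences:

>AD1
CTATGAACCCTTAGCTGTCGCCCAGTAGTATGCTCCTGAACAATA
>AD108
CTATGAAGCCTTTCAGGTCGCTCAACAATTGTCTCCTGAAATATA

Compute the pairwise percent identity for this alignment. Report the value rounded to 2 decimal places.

The sequences differ at positions 8 (C/G), 13 (A/T), 14 (G/C), 15 (C/A), 16 (T/G), 22 (C/T), 25 (G/A), 26 (T/C), 28 (G/A), 30 (A/T), 31 (T/G), 32 (G/T), 41 (C/A), 42 (A/T).
31 of the 45 sites match, so the percent identity is 31/45 × 100 = 68.89%.

68.89%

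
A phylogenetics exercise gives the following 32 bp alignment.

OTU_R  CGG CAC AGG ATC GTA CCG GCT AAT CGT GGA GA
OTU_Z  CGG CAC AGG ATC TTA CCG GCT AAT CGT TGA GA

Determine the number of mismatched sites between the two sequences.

The sequences differ at positions 13 (G/T), 28 (G/T).
That gives 2 mismatches out of 32 aligned sites, so the Hamming distance is 2.

2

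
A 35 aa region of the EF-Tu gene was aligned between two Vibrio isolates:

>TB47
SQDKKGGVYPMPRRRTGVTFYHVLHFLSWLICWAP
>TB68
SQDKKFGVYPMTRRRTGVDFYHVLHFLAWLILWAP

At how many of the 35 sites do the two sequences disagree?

5

The sequences differ at positions 6 (G/F), 12 (P/T), 19 (T/D), 28 (S/A), 32 (C/L).
That gives 5 mismatches out of 35 aligned sites, so the Hamming distance is 5.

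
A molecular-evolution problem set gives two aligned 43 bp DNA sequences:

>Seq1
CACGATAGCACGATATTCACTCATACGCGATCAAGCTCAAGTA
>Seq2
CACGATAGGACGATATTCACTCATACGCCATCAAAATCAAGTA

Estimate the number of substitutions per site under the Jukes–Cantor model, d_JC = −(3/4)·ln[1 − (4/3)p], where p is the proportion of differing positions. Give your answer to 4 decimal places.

The sequences differ at positions 9 (C/G), 29 (G/C), 35 (G/A), 36 (C/A).
p = 4/43 = 0.093023.
d = −0.75 · ln(1 − (4/3)·0.093023) = −0.75 · ln(0.875969) = −0.75 · (-0.132425) = 0.0993.

0.0993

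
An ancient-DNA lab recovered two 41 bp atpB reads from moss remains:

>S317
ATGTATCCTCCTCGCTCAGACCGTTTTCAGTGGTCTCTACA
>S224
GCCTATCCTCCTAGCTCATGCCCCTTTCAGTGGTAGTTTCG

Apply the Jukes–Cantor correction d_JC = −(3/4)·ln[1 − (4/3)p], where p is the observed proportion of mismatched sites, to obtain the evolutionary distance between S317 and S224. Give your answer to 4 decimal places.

Mismatches occur at site 1 (A/G), site 2 (T/C), site 3 (G/C), site 13 (C/A), site 19 (G/T), site 20 (A/G), site 23 (G/C), site 24 (T/C), site 35 (C/A), site 36 (T/G), site 37 (C/T), site 39 (A/T), site 41 (A/G).
p = 13/41 = 0.317073.
d = −0.75 · ln(1 − (4/3)·0.317073) = −0.75 · ln(0.577236) = −0.75 · (-0.549504) = 0.4121.

0.4121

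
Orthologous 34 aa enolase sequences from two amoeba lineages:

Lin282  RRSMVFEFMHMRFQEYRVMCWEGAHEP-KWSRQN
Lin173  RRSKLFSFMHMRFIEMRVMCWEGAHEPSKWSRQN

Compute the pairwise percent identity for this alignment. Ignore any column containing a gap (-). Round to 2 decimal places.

84.85%

Excluding the 1 gap column leaves 33 comparable sites.
Mismatches occur at site 4 (M↔K), site 5 (V↔L), site 7 (E↔S), site 14 (Q↔I), site 16 (Y↔M).
28 of the 33 comparable sites match, so the percent identity is 28/33 × 100 = 84.85%.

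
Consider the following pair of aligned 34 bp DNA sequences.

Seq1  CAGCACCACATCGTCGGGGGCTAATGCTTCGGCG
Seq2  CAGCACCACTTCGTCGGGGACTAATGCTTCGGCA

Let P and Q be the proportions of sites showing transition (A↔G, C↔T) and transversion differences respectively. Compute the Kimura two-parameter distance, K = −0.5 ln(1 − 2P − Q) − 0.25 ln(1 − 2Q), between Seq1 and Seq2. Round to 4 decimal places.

0.0947

Differing sites — 10:A/T (Tv); 20:G/A (Ti); 34:G/A (Ti).
Of the 3 differences, 2 transitions and 1 transversion over 34 sites: P = 2/34 = 0.058824, Q = 1/34 = 0.029412.
d = −0.5·ln(0.852940) − 0.25·ln(0.941176) = −0.5·(-0.159066) − 0.25·(-0.060625) = 0.0947.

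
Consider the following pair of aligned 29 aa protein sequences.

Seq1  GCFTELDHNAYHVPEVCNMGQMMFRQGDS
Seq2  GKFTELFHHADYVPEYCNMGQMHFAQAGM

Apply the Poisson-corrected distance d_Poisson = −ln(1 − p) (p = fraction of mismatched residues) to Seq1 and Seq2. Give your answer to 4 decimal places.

0.4769

Mismatches occur at site 2 (C↔K), site 7 (D↔F), site 9 (N↔H), site 11 (Y↔D), site 12 (H↔Y), site 16 (V↔Y), site 23 (M↔H), site 25 (R↔A), site 27 (G↔A), site 28 (D↔G), site 29 (S↔M).
p = 11/29 = 0.379310.
d = −ln(1 − 0.379310) = −ln(0.620690) = 0.4769.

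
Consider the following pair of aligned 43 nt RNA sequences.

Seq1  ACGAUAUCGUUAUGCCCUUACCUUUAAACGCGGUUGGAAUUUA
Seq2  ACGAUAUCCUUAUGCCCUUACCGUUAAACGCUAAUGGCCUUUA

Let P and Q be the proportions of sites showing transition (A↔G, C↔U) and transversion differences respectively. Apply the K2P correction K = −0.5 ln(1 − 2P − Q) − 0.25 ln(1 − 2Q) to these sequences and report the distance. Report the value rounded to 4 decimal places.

The sequences differ at positions 9 (G/C, transversion), 23 (U/G, transversion), 32 (G/U, transversion), 33 (G/A, transition), 34 (U/A, transversion), 38 (A/C, transversion), 39 (A/C, transversion).
Of the 7 differences, 1 transition and 6 transversions over 43 sites: P = 1/43 = 0.023256, Q = 6/43 = 0.139535.
d = −0.5·ln(0.813953) − 0.25·ln(0.720930) = −0.5·(-0.205853) − 0.25·(-0.327213) = 0.1847.

0.1847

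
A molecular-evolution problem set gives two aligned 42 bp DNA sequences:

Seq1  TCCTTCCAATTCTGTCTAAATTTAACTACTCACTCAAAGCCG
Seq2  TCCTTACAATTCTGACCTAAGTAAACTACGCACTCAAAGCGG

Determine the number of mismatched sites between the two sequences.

Differing sites — 6:C/A; 15:T/A; 17:T/C; 18:A/T; 21:T/G; 23:T/A; 30:T/G; 41:C/G.
That gives 8 mismatches out of 42 aligned sites, so the Hamming distance is 8.

8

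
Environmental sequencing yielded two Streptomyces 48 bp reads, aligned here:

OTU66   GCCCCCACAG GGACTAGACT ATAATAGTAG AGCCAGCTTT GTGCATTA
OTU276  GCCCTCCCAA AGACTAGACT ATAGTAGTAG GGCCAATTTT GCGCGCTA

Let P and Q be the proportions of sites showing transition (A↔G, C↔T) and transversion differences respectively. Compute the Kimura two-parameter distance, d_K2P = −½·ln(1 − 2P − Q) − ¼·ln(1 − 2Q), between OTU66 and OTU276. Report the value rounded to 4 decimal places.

0.2983

Mismatches occur at site 5 (C/T, transition), site 7 (A/C, transversion), site 10 (G/A, transition), site 11 (G/A, transition), site 24 (A/G, transition), site 31 (A/G, transition), site 36 (G/A, transition), site 37 (C/T, transition), site 42 (T/C, transition), site 45 (A/G, transition), site 46 (T/C, transition).
Of the 11 differences, 10 transitions and 1 transversion over 48 sites: P = 10/48 = 0.208333, Q = 1/48 = 0.020833.
d = −0.5·ln(0.562501) − 0.25·ln(0.958334) = −0.5·(-0.575362) − 0.25·(-0.042559) = 0.2983.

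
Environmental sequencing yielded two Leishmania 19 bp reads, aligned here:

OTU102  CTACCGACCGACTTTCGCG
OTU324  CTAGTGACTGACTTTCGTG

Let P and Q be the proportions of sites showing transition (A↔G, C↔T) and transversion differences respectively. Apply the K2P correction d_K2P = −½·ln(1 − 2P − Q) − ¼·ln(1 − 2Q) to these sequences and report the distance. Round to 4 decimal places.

0.2576

Differing sites — 4:C/G (Tv); 5:C/T (Ti); 9:C/T (Ti); 18:C/T (Ti).
Of the 4 differences, 3 transitions and 1 transversion over 19 sites: P = 3/19 = 0.157895, Q = 1/19 = 0.052632.
d = −0.5·ln(0.631578) − 0.25·ln(0.894736) = −0.5·(-0.459534) − 0.25·(-0.111227) = 0.2576.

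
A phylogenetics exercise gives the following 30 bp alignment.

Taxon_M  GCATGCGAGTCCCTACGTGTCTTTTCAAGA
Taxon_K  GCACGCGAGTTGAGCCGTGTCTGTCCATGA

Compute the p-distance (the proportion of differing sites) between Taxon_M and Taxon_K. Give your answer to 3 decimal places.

0.300

Mismatches occur at site 4 (T→C), site 11 (C→T), site 12 (C→G), site 13 (C→A), site 14 (T→G), site 15 (A→C), site 23 (T→G), site 25 (T→C), site 28 (A→T).
There are 9 differences over 30 sites, so p = 9/30 = 0.300.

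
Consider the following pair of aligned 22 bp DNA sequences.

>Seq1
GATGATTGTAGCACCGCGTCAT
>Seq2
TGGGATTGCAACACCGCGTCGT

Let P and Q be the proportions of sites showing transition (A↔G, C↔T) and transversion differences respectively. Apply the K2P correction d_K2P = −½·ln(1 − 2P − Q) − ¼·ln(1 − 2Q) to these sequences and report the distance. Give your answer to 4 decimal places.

Differing sites — 1:G/T (Tv); 2:A/G (Ti); 3:T/G (Tv); 9:T/C (Ti); 11:G/A (Ti); 21:A/G (Ti).
Of the 6 differences, 4 transitions and 2 transversions over 22 sites: P = 4/22 = 0.181818, Q = 2/22 = 0.090909.
d = −0.5·ln(0.545455) − 0.25·ln(0.818182) = −0.5·(-0.606135) − 0.25·(-0.200670) = 0.3532.

0.3532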